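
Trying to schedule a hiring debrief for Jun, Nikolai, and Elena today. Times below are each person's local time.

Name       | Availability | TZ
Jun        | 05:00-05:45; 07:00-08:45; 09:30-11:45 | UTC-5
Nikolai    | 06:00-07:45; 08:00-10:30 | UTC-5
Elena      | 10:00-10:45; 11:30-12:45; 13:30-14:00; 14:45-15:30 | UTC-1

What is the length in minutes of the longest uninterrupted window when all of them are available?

Jun in UTC: 10:00-10:45, 12:00-13:45, 14:30-16:45 (add 5h to convert from UTC-5).
Nikolai in UTC: 11:00-12:45, 13:00-15:30 (add 5h to convert from UTC-5).
Elena in UTC: 11:00-11:45, 12:30-13:45, 14:30-15:00, 15:45-16:30 (add 1h to convert from UTC-1).
Jun ∩ Nikolai: 12:00-12:45, 13:00-13:45, 14:30-15:30.
Jun ∩ Nikolai ∩ Elena: 12:30-12:45, 13:00-13:45, 14:30-15:00.
So the common availability across everyone is 12:30-12:45, 13:00-13:45, 14:30-15:00.
The longest is 13:00-13:45 at 45 minutes.

45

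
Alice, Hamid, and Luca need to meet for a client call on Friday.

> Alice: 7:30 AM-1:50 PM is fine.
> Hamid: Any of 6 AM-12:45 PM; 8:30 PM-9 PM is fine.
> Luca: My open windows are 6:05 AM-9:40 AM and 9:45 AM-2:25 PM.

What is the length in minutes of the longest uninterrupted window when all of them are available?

180

Alice ∩ Hamid: 07:30-12:45.
Alice ∩ Hamid ∩ Luca: 07:30-09:40, 09:45-12:45.
The longest is 09:45-12:45 at 180 minutes.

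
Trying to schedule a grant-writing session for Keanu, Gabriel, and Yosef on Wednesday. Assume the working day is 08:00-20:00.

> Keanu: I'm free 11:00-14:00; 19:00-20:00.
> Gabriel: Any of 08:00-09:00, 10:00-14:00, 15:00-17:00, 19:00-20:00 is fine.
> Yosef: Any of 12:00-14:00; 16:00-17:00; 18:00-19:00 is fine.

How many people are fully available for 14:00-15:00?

nobody can make the full 14:00-15:00 slot — that's 0.

0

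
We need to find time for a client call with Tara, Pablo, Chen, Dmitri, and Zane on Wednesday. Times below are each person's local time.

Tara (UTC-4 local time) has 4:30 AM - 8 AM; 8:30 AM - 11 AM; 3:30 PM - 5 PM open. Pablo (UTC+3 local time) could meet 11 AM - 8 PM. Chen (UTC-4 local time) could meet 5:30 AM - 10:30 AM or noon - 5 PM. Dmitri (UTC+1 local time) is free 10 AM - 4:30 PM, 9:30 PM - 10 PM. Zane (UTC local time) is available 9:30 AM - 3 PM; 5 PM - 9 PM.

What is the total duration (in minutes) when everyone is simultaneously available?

Tara in UTC: 08:30-12:00, 12:30-15:00, 19:30-21:00 (add 4h to convert from UTC-4).
Pablo in UTC: 08:00-17:00 (subtract 3h to convert from UTC+3).
Chen in UTC: 09:30-14:30, 16:00-21:00 (add 4h to convert from UTC-4).
Dmitri in UTC: 09:00-15:30, 20:30-21:00 (subtract 1h to convert from UTC+1).
Zane in UTC: 09:30-15:00, 17:00-21:00.
Tara ∩ Pablo: 08:30-12:00, 12:30-15:00.
Tara ∩ Pablo ∩ Chen: 09:30-12:00, 12:30-14:30.
Tara ∩ Pablo ∩ Chen ∩ Dmitri: 09:30-12:00, 12:30-14:30.
Tara ∩ Pablo ∩ Chen ∩ Dmitri ∩ Zane: 09:30-12:00, 12:30-14:30.
Summing the common windows: 150 + 120 = 270 minutes.

270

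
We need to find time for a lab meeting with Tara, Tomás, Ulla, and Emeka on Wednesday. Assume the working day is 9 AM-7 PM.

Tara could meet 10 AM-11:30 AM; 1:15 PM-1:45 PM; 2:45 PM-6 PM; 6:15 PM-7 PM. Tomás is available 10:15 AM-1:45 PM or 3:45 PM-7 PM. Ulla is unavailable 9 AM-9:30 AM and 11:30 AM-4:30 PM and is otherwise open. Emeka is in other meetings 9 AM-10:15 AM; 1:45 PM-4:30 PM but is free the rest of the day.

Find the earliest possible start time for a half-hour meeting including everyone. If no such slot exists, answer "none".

Tara free: 10:00-11:30, 13:15-13:45, 14:45-18:00, 18:15-19:00.
Tomás free: 10:15-13:45, 15:45-19:00.
Ulla free: 09:30-11:30, 16:30-19:00 (invert busy blocks within the working day).
Emeka free: 10:15-13:45, 16:30-19:00 (invert busy blocks within the working day).
Tara ∩ Tomás: 10:15-11:30, 13:15-13:45, 15:45-18:00, 18:15-19:00.
Tara ∩ Tomás ∩ Ulla: 10:15-11:30, 16:30-18:00, 18:15-19:00.
Tara ∩ Tomás ∩ Ulla ∩ Emeka: 10:15-11:30, 16:30-18:00, 18:15-19:00.
The first common window of at least 30 minutes is 10:15-11:30, so the earliest start is 10:15.

10:15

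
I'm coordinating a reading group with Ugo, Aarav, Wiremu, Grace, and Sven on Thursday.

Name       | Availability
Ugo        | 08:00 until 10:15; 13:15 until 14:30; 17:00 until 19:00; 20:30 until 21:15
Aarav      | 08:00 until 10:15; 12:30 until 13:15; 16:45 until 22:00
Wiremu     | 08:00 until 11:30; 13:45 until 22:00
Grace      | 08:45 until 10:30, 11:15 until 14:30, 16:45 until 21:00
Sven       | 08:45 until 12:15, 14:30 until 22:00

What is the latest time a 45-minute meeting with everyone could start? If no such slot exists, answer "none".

18:15

Ugo ∩ Aarav: 08:00-10:15, 17:00-19:00, 20:30-21:15.
Ugo ∩ Aarav ∩ Wiremu: 08:00-10:15, 17:00-19:00, 20:30-21:15.
Ugo ∩ Aarav ∩ Wiremu ∩ Grace: 08:45-10:15, 17:00-19:00, 20:30-21:00.
Ugo ∩ Aarav ∩ Wiremu ∩ Grace ∩ Sven: 08:45-10:15, 17:00-19:00, 20:30-21:00.
The last common window of at least 45 minutes is 17:00-19:00; a 45-minute meeting can start as late as 18:15 and still end by 19:00.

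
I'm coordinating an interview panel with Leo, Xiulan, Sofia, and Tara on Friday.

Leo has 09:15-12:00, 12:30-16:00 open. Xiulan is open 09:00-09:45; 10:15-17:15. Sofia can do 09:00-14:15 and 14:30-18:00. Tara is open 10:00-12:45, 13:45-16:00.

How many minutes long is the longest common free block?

Leo ∩ Xiulan: 09:15-09:45, 10:15-12:00, 12:30-16:00.
Leo ∩ Xiulan ∩ Sofia: 09:15-09:45, 10:15-12:00, 12:30-14:15, 14:30-16:00.
Leo ∩ Xiulan ∩ Sofia ∩ Tara: 10:15-12:00, 12:30-12:45, 13:45-14:15, 14:30-16:00.
The longest is 10:15-12:00 at 105 minutes.

105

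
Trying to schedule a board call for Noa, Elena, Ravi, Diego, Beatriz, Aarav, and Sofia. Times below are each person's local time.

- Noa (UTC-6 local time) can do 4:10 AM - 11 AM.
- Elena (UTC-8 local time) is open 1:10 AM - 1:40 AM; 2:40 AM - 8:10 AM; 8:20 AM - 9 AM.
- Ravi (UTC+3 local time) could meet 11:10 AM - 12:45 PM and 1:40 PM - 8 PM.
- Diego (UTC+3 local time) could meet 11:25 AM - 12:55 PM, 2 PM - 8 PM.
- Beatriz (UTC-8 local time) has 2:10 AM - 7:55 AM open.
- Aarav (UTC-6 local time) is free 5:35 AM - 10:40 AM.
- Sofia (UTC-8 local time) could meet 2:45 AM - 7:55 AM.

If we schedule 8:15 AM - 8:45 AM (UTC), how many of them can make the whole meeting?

Noa in UTC: 10:10-17:00 (add 6h to convert from UTC-6).
Elena in UTC: 09:10-09:40, 10:40-16:10, 16:20-17:00 (add 8h to convert from UTC-8).
Ravi in UTC: 08:10-09:45, 10:40-17:00 (subtract 3h to convert from UTC+3).
Diego in UTC: 08:25-09:55, 11:00-17:00 (subtract 3h to convert from UTC+3).
Beatriz in UTC: 10:10-15:55 (add 8h to convert from UTC-8).
Aarav in UTC: 11:35-16:40 (add 6h to convert from UTC-6).
Sofia in UTC: 10:45-15:55 (add 8h to convert from UTC-8).
Ravi can make the full 08:15-08:45 slot — that's 1.

1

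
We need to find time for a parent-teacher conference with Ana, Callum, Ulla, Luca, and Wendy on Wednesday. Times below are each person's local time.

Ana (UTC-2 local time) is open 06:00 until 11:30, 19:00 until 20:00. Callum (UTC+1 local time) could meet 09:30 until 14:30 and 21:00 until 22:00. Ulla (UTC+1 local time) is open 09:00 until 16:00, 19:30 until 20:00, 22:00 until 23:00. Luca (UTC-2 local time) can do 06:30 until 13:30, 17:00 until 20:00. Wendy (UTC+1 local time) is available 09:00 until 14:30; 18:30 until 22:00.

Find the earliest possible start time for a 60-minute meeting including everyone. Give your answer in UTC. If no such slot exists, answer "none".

Ana in UTC: 08:00-13:30, 21:00-22:00 (add 2h to convert from UTC-2).
Callum in UTC: 08:30-13:30, 20:00-21:00 (subtract 1h to convert from UTC+1).
Ulla in UTC: 08:00-15:00, 18:30-19:00, 21:00-22:00 (subtract 1h to convert from UTC+1).
Luca in UTC: 08:30-15:30, 19:00-22:00 (add 2h to convert from UTC-2).
Wendy in UTC: 08:00-13:30, 17:30-21:00 (subtract 1h to convert from UTC+1).
Ana ∩ Callum: 08:30-13:30.
Ana ∩ Callum ∩ Ulla: 08:30-13:30.
Ana ∩ Callum ∩ Ulla ∩ Luca: 08:30-13:30.
Ana ∩ Callum ∩ Ulla ∩ Luca ∩ Wendy: 08:30-13:30.
So the common availability across everyone is 08:30-13:30.
The first common window of at least 60 minutes is 08:30-13:30, so the earliest start is 08:30.

08:30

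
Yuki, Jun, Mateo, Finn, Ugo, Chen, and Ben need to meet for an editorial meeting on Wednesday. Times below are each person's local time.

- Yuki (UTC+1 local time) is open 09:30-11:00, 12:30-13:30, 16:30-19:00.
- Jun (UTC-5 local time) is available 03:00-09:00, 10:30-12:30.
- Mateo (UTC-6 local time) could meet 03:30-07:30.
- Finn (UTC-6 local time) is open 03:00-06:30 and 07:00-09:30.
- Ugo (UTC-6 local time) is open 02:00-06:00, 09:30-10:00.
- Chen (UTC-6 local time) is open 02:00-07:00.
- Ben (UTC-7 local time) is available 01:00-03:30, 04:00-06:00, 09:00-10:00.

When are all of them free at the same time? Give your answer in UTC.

Yuki in UTC: 08:30-10:00, 11:30-12:30, 15:30-18:00 (subtract 1h to convert from UTC+1).
Jun in UTC: 08:00-14:00, 15:30-17:30 (add 5h to convert from UTC-5).
Mateo in UTC: 09:30-13:30 (add 6h to convert from UTC-6).
Finn in UTC: 09:00-12:30, 13:00-15:30 (add 6h to convert from UTC-6).
Ugo in UTC: 08:00-12:00, 15:30-16:00 (add 6h to convert from UTC-6).
Chen in UTC: 08:00-13:00 (add 6h to convert from UTC-6).
Ben in UTC: 08:00-10:30, 11:00-13:00, 16:00-17:00 (add 7h to convert from UTC-7).
Yuki ∩ Jun: 08:30-10:00, 11:30-12:30, 15:30-17:30.
Yuki ∩ Jun ∩ Mateo: 09:30-10:00, 11:30-12:30.
Yuki ∩ Jun ∩ Mateo ∩ Finn: 09:30-10:00, 11:30-12:30.
Yuki ∩ Jun ∩ Mateo ∩ Finn ∩ Ugo: 09:30-10:00, 11:30-12:00.
Yuki ∩ Jun ∩ Mateo ∩ Finn ∩ Ugo ∩ Chen: 09:30-10:00, 11:30-12:00.
Yuki ∩ Jun ∩ Mateo ∩ Finn ∩ Ugo ∩ Chen ∩ Ben: 09:30-10:00, 11:30-12:00.

09:30-10:00, 11:30-12:00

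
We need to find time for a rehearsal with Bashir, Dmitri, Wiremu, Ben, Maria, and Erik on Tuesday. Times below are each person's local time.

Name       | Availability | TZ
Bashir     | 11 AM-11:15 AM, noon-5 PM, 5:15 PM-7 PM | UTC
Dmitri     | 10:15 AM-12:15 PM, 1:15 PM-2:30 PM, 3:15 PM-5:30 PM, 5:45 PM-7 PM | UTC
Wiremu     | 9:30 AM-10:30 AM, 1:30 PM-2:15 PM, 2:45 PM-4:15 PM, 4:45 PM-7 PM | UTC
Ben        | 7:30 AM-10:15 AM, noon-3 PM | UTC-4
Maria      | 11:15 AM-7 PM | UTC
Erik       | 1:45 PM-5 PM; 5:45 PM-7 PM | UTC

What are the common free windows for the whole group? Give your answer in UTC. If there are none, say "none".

Bashir in UTC: 11:00-11:15, 12:00-17:00, 17:15-19:00.
Dmitri in UTC: 10:15-12:15, 13:15-14:30, 15:15-17:30, 17:45-19:00.
Wiremu in UTC: 09:30-10:30, 13:30-14:15, 14:45-16:15, 16:45-19:00.
Ben in UTC: 11:30-14:15, 16:00-19:00 (add 4h to convert from UTC-4).
Maria in UTC: 11:15-19:00.
Erik in UTC: 13:45-17:00, 17:45-19:00.
Bashir ∩ Dmitri: 11:00-11:15, 12:00-12:15, 13:15-14:30, 15:15-17:00, 17:15-17:30, 17:45-19:00.
Bashir ∩ Dmitri ∩ Wiremu: 13:30-14:15, 15:15-16:15, 16:45-17:00, 17:15-17:30, 17:45-19:00.
Bashir ∩ Dmitri ∩ Wiremu ∩ Ben: 13:30-14:15, 16:00-16:15, 16:45-17:00, 17:15-17:30, 17:45-19:00.
Bashir ∩ Dmitri ∩ Wiremu ∩ Ben ∩ Maria: 13:30-14:15, 16:00-16:15, 16:45-17:00, 17:15-17:30, 17:45-19:00.
Bashir ∩ Dmitri ∩ Wiremu ∩ Ben ∩ Maria ∩ Erik: 13:45-14:15, 16:00-16:15, 16:45-17:00, 17:45-19:00.
Those are the intersection windows.

13:45-14:15, 16:00-16:15, 16:45-17:00, 17:45-19:00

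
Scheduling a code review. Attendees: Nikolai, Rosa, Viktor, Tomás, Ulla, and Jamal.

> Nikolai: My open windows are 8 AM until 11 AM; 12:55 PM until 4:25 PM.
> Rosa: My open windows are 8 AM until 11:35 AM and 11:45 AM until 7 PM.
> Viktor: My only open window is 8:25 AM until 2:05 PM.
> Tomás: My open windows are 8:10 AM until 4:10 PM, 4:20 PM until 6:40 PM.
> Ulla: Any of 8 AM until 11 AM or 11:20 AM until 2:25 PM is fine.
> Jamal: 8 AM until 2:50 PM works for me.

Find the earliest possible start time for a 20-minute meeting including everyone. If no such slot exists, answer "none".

Nikolai ∩ Rosa: 08:00-11:00, 12:55-16:25.
Nikolai ∩ Rosa ∩ Viktor: 08:25-11:00, 12:55-14:05.
Nikolai ∩ Rosa ∩ Viktor ∩ Tomás: 08:25-11:00, 12:55-14:05.
Nikolai ∩ Rosa ∩ Viktor ∩ Tomás ∩ Ulla: 08:25-11:00, 12:55-14:05.
Nikolai ∩ Rosa ∩ Viktor ∩ Tomás ∩ Ulla ∩ Jamal: 08:25-11:00, 12:55-14:05.
So the common availability across everyone is 08:25-11:00, 12:55-14:05.
The first common window of at least 20 minutes is 08:25-11:00, so the earliest start is 08:25.

08:25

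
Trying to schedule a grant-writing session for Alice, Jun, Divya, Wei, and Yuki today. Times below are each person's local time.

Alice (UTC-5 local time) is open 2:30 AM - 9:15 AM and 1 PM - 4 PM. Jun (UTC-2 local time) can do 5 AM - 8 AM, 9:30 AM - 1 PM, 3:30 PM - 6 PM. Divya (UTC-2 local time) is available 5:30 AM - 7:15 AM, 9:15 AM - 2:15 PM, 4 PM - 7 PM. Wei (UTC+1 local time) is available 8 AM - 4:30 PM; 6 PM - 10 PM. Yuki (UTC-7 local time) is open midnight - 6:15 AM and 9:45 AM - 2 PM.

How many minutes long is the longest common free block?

120

Alice in UTC: 07:30-14:15, 18:00-21:00 (add 5h to convert from UTC-5).
Jun in UTC: 07:00-10:00, 11:30-15:00, 17:30-20:00 (add 2h to convert from UTC-2).
Divya in UTC: 07:30-09:15, 11:15-16:15, 18:00-21:00 (add 2h to convert from UTC-2).
Wei in UTC: 07:00-15:30, 17:00-21:00 (subtract 1h to convert from UTC+1).
Yuki in UTC: 07:00-13:15, 16:45-21:00 (add 7h to convert from UTC-7).
Alice ∩ Jun: 07:30-10:00, 11:30-14:15, 18:00-20:00.
Alice ∩ Jun ∩ Divya: 07:30-09:15, 11:30-14:15, 18:00-20:00.
Alice ∩ Jun ∩ Divya ∩ Wei: 07:30-09:15, 11:30-14:15, 18:00-20:00.
Alice ∩ Jun ∩ Divya ∩ Wei ∩ Yuki: 07:30-09:15, 11:30-13:15, 18:00-20:00.
Those are the intersection windows.
The longest is 18:00-20:00 at 120 minutes.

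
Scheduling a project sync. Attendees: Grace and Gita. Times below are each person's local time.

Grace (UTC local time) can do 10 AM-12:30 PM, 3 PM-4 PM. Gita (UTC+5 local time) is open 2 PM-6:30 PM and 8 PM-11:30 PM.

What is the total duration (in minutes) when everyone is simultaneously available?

Grace in UTC: 10:00-12:30, 15:00-16:00.
Gita in UTC: 09:00-13:30, 15:00-18:30 (subtract 5h to convert from UTC+5).
Grace ∩ Gita: 10:00-12:30, 15:00-16:00.
Summing the common windows: 150 + 60 = 210 minutes.

210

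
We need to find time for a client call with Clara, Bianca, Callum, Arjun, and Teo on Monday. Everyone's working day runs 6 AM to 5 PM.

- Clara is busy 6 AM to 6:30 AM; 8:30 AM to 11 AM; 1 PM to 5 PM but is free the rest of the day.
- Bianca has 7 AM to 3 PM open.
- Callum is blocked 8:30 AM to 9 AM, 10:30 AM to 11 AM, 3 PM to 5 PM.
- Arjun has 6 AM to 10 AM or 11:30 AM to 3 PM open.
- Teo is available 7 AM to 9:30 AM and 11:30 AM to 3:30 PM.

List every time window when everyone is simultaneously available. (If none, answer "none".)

Clara free: 06:30-08:30, 11:00-13:00 (invert busy blocks within the working day).
Bianca free: 07:00-15:00.
Callum free: 06:00-08:30, 09:00-10:30, 11:00-15:00 (invert busy blocks within the working day).
Arjun free: 06:00-10:00, 11:30-15:00.
Teo free: 07:00-09:30, 11:30-15:30.
Clara ∩ Bianca: 07:00-08:30, 11:00-13:00.
Clara ∩ Bianca ∩ Callum: 07:00-08:30, 11:00-13:00.
Clara ∩ Bianca ∩ Callum ∩ Arjun: 07:00-08:30, 11:30-13:00.
Clara ∩ Bianca ∩ Callum ∩ Arjun ∩ Teo: 07:00-08:30, 11:30-13:00.

07:00-08:30, 11:30-13:00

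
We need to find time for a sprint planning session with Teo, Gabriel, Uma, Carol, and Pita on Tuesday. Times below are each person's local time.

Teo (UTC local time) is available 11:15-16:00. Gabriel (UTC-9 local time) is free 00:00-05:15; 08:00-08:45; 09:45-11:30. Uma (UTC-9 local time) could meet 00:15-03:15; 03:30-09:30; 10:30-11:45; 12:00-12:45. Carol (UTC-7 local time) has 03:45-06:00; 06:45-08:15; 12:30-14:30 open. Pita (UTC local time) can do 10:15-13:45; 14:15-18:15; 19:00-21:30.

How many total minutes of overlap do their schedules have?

Teo in UTC: 11:15-16:00.
Gabriel in UTC: 09:00-14:15, 17:00-17:45, 18:45-20:30 (add 9h to convert from UTC-9).
Uma in UTC: 09:15-12:15, 12:30-18:30, 19:30-20:45, 21:00-21:45 (add 9h to convert from UTC-9).
Carol in UTC: 10:45-13:00, 13:45-15:15, 19:30-21:30 (add 7h to convert from UTC-7).
Pita in UTC: 10:15-13:45, 14:15-18:15, 19:00-21:30.
Teo ∩ Gabriel: 11:15-14:15.
Teo ∩ Gabriel ∩ Uma: 11:15-12:15, 12:30-14:15.
Teo ∩ Gabriel ∩ Uma ∩ Carol: 11:15-12:15, 12:30-13:00, 13:45-14:15.
Teo ∩ Gabriel ∩ Uma ∩ Carol ∩ Pita: 11:15-12:15, 12:30-13:00.
So the common availability across everyone is 11:15-12:15, 12:30-13:00.
Summing the common windows: 60 + 30 = 90 minutes.

90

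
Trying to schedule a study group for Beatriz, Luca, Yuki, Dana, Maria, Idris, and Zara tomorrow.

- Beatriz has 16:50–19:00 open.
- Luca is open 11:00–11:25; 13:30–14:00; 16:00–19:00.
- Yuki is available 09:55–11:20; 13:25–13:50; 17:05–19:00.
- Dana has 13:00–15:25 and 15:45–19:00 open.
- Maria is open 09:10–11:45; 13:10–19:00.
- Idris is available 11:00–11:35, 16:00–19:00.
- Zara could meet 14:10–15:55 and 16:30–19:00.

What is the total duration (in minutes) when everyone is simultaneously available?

Beatriz ∩ Luca: 16:50-19:00.
Beatriz ∩ Luca ∩ Yuki: 17:05-19:00.
Beatriz ∩ Luca ∩ Yuki ∩ Dana: 17:05-19:00.
Beatriz ∩ Luca ∩ Yuki ∩ Dana ∩ Maria: 17:05-19:00.
Beatriz ∩ Luca ∩ Yuki ∩ Dana ∩ Maria ∩ Idris: 17:05-19:00.
Beatriz ∩ Luca ∩ Yuki ∩ Dana ∩ Maria ∩ Idris ∩ Zara: 17:05-19:00.
That's a single block of 115 minutes.

115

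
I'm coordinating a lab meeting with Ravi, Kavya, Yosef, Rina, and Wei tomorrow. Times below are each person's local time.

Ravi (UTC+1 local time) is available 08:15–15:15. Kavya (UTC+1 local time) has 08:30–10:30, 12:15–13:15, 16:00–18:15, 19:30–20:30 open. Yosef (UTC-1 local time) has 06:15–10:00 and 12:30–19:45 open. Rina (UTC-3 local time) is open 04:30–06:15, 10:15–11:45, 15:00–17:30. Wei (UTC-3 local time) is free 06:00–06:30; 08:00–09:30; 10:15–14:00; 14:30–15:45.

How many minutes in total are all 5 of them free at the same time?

15

Ravi in UTC: 07:15-14:15 (subtract 1h to convert from UTC+1).
Kavya in UTC: 07:30-09:30, 11:15-12:15, 15:00-17:15, 18:30-19:30 (subtract 1h to convert from UTC+1).
Yosef in UTC: 07:15-11:00, 13:30-20:45 (add 1h to convert from UTC-1).
Rina in UTC: 07:30-09:15, 13:15-14:45, 18:00-20:30 (add 3h to convert from UTC-3).
Wei in UTC: 09:00-09:30, 11:00-12:30, 13:15-17:00, 17:30-18:45 (add 3h to convert from UTC-3).
Ravi ∩ Kavya: 07:30-09:30, 11:15-12:15.
Ravi ∩ Kavya ∩ Yosef: 07:30-09:30.
Ravi ∩ Kavya ∩ Yosef ∩ Rina: 07:30-09:15.
Ravi ∩ Kavya ∩ Yosef ∩ Rina ∩ Wei: 09:00-09:15.
That's a single block of 15 minutes.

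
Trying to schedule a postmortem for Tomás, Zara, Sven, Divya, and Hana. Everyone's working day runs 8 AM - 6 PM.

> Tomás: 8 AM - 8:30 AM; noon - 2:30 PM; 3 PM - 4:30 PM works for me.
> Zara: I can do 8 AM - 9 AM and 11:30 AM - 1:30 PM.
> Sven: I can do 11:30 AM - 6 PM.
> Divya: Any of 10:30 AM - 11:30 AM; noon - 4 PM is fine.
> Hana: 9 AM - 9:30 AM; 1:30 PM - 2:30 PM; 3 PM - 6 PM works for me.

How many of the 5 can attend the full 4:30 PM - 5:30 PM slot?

2

Sven and Hana can make the full 16:30-17:30 slot — that's 2.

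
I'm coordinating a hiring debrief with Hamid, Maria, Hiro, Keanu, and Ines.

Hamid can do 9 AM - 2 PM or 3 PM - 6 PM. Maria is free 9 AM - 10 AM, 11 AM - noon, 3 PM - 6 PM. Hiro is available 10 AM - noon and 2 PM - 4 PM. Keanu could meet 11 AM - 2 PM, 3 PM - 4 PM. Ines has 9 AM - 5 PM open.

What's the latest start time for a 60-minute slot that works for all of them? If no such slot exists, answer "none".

Hamid ∩ Maria: 09:00-10:00, 11:00-12:00, 15:00-18:00.
Hamid ∩ Maria ∩ Hiro: 11:00-12:00, 15:00-16:00.
Hamid ∩ Maria ∩ Hiro ∩ Keanu: 11:00-12:00, 15:00-16:00.
Hamid ∩ Maria ∩ Hiro ∩ Keanu ∩ Ines: 11:00-12:00, 15:00-16:00.
The last common window of at least 60 minutes is 15:00-16:00; a 60-minute meeting can start as late as 15:00 and still end by 16:00.

15:00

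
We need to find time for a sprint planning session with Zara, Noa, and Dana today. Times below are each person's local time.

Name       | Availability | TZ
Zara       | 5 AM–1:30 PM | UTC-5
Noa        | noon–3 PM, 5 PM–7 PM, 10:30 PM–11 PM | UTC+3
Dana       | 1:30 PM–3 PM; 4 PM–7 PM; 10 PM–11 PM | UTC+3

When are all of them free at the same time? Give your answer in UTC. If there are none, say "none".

Zara in UTC: 10:00-18:30 (add 5h to convert from UTC-5).
Noa in UTC: 09:00-12:00, 14:00-16:00, 19:30-20:00 (subtract 3h to convert from UTC+3).
Dana in UTC: 10:30-12:00, 13:00-16:00, 19:00-20:00 (subtract 3h to convert from UTC+3).
Zara ∩ Noa: 10:00-12:00, 14:00-16:00.
Zara ∩ Noa ∩ Dana: 10:30-12:00, 14:00-16:00.

10:30-12:00, 14:00-16:00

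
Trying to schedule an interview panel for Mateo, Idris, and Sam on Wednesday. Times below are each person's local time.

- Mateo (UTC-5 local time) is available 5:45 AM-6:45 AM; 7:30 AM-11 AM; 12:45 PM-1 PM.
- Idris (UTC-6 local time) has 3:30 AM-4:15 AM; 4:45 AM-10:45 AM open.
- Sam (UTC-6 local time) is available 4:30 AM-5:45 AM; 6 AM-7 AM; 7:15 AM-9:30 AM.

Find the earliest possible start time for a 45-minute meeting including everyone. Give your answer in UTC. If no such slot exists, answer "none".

Mateo in UTC: 10:45-11:45, 12:30-16:00, 17:45-18:00 (add 5h to convert from UTC-5).
Idris in UTC: 09:30-10:15, 10:45-16:45 (add 6h to convert from UTC-6).
Sam in UTC: 10:30-11:45, 12:00-13:00, 13:15-15:30 (add 6h to convert from UTC-6).
Mateo ∩ Idris: 10:45-11:45, 12:30-16:00.
Mateo ∩ Idris ∩ Sam: 10:45-11:45, 12:30-13:00, 13:15-15:30.
The first common window of at least 45 minutes is 10:45-11:45, so the earliest start is 10:45.

10:45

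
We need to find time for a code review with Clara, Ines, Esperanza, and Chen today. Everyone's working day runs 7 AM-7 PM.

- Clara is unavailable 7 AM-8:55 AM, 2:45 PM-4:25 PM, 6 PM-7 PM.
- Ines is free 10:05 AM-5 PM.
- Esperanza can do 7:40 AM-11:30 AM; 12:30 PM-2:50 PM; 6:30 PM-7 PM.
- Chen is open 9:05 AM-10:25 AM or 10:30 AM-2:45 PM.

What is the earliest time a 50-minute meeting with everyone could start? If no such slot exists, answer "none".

Clara free: 08:55-14:45, 16:25-18:00 (invert busy blocks within the working day).
Ines free: 10:05-17:00.
Esperanza free: 07:40-11:30, 12:30-14:50, 18:30-19:00.
Chen free: 09:05-10:25, 10:30-14:45.
Clara ∩ Ines: 10:05-14:45, 16:25-17:00.
Clara ∩ Ines ∩ Esperanza: 10:05-11:30, 12:30-14:45.
Clara ∩ Ines ∩ Esperanza ∩ Chen: 10:05-10:25, 10:30-11:30, 12:30-14:45.
Those are the intersection windows.
The first common window of at least 50 minutes is 10:30-11:30, so the earliest start is 10:30.

10:30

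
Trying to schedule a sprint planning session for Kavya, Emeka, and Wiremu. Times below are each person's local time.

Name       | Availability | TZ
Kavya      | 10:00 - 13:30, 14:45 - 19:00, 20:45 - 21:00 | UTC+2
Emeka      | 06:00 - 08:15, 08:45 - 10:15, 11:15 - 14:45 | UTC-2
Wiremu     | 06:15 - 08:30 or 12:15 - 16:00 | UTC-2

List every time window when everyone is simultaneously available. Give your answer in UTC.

Kavya in UTC: 08:00-11:30, 12:45-17:00, 18:45-19:00 (subtract 2h to convert from UTC+2).
Emeka in UTC: 08:00-10:15, 10:45-12:15, 13:15-16:45 (add 2h to convert from UTC-2).
Wiremu in UTC: 08:15-10:30, 14:15-18:00 (add 2h to convert from UTC-2).
Kavya ∩ Emeka: 08:00-10:15, 10:45-11:30, 13:15-16:45.
Kavya ∩ Emeka ∩ Wiremu: 08:15-10:15, 14:15-16:45.

08:15-10:15, 14:15-16:45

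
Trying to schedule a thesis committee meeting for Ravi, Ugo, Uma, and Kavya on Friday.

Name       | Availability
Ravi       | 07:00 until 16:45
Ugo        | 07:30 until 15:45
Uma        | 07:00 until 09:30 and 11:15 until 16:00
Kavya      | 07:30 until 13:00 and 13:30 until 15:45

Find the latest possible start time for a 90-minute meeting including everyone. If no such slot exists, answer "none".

14:15

Ravi ∩ Ugo: 07:30-15:45.
Ravi ∩ Ugo ∩ Uma: 07:30-09:30, 11:15-15:45.
Ravi ∩ Ugo ∩ Uma ∩ Kavya: 07:30-09:30, 11:15-13:00, 13:30-15:45.
The last common window of at least 90 minutes is 13:30-15:45; a 90-minute meeting can start as late as 14:15 and still end by 15:45.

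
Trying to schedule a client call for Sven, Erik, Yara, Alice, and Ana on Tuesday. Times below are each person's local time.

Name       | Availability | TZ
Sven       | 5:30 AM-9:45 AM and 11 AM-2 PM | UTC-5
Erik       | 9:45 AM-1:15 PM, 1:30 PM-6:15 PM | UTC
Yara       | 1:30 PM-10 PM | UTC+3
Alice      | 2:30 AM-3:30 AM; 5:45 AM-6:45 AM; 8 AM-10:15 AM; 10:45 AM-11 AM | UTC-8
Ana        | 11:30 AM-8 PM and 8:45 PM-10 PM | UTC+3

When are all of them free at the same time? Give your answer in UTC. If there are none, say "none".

10:30-11:30, 13:45-14:45, 16:00-17:00, 17:45-18:15

Sven in UTC: 10:30-14:45, 16:00-19:00 (add 5h to convert from UTC-5).
Erik in UTC: 09:45-13:15, 13:30-18:15.
Yara in UTC: 10:30-19:00 (subtract 3h to convert from UTC+3).
Alice in UTC: 10:30-11:30, 13:45-14:45, 16:00-18:15, 18:45-19:00 (add 8h to convert from UTC-8).
Ana in UTC: 08:30-17:00, 17:45-19:00 (subtract 3h to convert from UTC+3).
Sven ∩ Erik: 10:30-13:15, 13:30-14:45, 16:00-18:15.
Sven ∩ Erik ∩ Yara: 10:30-13:15, 13:30-14:45, 16:00-18:15.
Sven ∩ Erik ∩ Yara ∩ Alice: 10:30-11:30, 13:45-14:45, 16:00-18:15.
Sven ∩ Erik ∩ Yara ∩ Alice ∩ Ana: 10:30-11:30, 13:45-14:45, 16:00-17:00, 17:45-18:15.
Those are the intersection windows.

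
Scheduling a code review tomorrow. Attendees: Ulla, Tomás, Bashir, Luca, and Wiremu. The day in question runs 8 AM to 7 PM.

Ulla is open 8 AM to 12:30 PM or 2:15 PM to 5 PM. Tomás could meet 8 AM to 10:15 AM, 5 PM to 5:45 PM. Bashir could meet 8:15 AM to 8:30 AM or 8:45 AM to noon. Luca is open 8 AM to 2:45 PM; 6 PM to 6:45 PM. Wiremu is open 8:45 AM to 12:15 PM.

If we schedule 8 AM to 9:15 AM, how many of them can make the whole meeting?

Ulla, Tomás, and Luca can make the full 08:00-09:15 slot — that's 3.

3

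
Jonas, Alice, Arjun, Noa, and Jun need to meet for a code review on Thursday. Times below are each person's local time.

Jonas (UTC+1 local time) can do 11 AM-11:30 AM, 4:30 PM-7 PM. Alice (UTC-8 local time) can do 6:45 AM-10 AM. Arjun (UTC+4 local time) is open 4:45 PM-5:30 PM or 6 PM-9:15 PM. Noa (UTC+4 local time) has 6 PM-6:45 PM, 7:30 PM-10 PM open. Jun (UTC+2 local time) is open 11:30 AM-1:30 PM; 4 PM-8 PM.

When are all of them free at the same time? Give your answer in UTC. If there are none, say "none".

15:30-17:15

Jonas in UTC: 10:00-10:30, 15:30-18:00 (subtract 1h to convert from UTC+1).
Alice in UTC: 14:45-18:00 (add 8h to convert from UTC-8).
Arjun in UTC: 12:45-13:30, 14:00-17:15 (subtract 4h to convert from UTC+4).
Noa in UTC: 14:00-14:45, 15:30-18:00 (subtract 4h to convert from UTC+4).
Jun in UTC: 09:30-11:30, 14:00-18:00 (subtract 2h to convert from UTC+2).
Jonas ∩ Alice: 15:30-18:00.
Jonas ∩ Alice ∩ Arjun: 15:30-17:15.
Jonas ∩ Alice ∩ Arjun ∩ Noa: 15:30-17:15.
Jonas ∩ Alice ∩ Arjun ∩ Noa ∩ Jun: 15:30-17:15.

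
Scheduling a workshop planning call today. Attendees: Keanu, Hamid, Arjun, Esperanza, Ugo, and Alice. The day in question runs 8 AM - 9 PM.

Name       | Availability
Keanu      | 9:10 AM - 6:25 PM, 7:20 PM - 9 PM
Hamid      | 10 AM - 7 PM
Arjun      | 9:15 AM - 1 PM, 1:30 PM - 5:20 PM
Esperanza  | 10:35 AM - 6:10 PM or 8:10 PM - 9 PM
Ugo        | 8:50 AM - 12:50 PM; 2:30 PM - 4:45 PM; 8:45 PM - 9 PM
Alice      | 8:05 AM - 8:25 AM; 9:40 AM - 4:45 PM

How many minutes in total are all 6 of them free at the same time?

270

Keanu ∩ Hamid: 10:00-18:25.
Keanu ∩ Hamid ∩ Arjun: 10:00-13:00, 13:30-17:20.
Keanu ∩ Hamid ∩ Arjun ∩ Esperanza: 10:35-13:00, 13:30-17:20.
Keanu ∩ Hamid ∩ Arjun ∩ Esperanza ∩ Ugo: 10:35-12:50, 14:30-16:45.
Keanu ∩ Hamid ∩ Arjun ∩ Esperanza ∩ Ugo ∩ Alice: 10:35-12:50, 14:30-16:45.
Summing the common windows: 135 + 135 = 270 minutes.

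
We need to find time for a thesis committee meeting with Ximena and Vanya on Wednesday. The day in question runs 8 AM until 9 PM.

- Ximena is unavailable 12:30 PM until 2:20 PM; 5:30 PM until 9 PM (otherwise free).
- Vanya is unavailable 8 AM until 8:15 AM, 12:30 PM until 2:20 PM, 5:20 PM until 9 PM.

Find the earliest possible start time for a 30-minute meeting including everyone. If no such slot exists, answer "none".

Ximena free: 08:00-12:30, 14:20-17:30 (invert busy blocks within the working day).
Vanya free: 08:15-12:30, 14:20-17:20 (invert busy blocks within the working day).
Ximena ∩ Vanya: 08:15-12:30, 14:20-17:20.
Those are the intersection windows.
The first common window of at least 30 minutes is 08:15-12:30, so the earliest start is 08:15.

08:15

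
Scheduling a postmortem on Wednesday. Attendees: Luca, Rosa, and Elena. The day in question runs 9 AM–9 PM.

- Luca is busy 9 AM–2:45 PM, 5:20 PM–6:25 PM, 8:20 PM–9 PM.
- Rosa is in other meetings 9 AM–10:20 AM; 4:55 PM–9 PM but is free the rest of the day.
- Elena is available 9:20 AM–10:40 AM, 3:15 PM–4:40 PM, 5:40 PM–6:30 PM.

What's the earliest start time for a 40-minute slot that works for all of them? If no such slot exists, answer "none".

Luca free: 14:45-17:20, 18:25-20:20 (invert busy blocks within the working day).
Rosa free: 10:20-16:55 (invert busy blocks within the working day).
Elena free: 09:20-10:40, 15:15-16:40, 17:40-18:30.
Luca ∩ Rosa: 14:45-16:55.
Luca ∩ Rosa ∩ Elena: 15:15-16:40.
So the common availability across everyone is 15:15-16:40.
The first common window of at least 40 minutes is 15:15-16:40, so the earliest start is 15:15.

15:15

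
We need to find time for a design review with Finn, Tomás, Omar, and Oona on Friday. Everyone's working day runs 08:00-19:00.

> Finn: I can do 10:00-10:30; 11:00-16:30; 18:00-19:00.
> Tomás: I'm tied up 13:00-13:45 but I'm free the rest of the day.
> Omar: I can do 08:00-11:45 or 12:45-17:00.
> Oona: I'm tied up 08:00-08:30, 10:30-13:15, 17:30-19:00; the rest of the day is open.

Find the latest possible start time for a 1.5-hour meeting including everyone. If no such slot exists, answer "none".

15:00

Finn free: 10:00-10:30, 11:00-16:30, 18:00-19:00.
Tomás free: 08:00-13:00, 13:45-19:00 (invert busy blocks within the working day).
Omar free: 08:00-11:45, 12:45-17:00.
Oona free: 08:30-10:30, 13:15-17:30 (invert busy blocks within the working day).
Finn ∩ Tomás: 10:00-10:30, 11:00-13:00, 13:45-16:30, 18:00-19:00.
Finn ∩ Tomás ∩ Omar: 10:00-10:30, 11:00-11:45, 12:45-13:00, 13:45-16:30.
Finn ∩ Tomás ∩ Omar ∩ Oona: 10:00-10:30, 13:45-16:30.
The last common window of at least 90 minutes is 13:45-16:30; a 90-minute meeting can start as late as 15:00 and still end by 16:30.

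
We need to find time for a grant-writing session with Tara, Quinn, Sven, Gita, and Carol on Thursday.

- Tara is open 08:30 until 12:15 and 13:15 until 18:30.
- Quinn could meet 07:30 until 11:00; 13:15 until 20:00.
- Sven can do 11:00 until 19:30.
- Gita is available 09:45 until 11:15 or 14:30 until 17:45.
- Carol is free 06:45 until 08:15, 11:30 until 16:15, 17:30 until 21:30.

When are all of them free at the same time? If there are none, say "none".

Tara ∩ Quinn: 08:30-11:00, 13:15-18:30.
Tara ∩ Quinn ∩ Sven: 13:15-18:30.
Tara ∩ Quinn ∩ Sven ∩ Gita: 14:30-17:45.
Tara ∩ Quinn ∩ Sven ∩ Gita ∩ Carol: 14:30-16:15, 17:30-17:45.

14:30-16:15, 17:30-17:45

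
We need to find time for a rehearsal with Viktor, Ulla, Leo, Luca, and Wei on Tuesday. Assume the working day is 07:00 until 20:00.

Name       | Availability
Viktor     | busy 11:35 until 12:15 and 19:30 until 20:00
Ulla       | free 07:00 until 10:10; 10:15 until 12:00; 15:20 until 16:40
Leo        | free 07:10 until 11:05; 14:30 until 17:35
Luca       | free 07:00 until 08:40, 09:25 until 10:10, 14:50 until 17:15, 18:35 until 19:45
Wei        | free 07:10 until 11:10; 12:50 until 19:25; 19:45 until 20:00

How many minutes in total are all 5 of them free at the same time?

215

Viktor free: 07:00-11:35, 12:15-19:30 (invert busy blocks within the working day).
Ulla free: 07:00-10:10, 10:15-12:00, 15:20-16:40.
Leo free: 07:10-11:05, 14:30-17:35.
Luca free: 07:00-08:40, 09:25-10:10, 14:50-17:15, 18:35-19:45.
Wei free: 07:10-11:10, 12:50-19:25, 19:45-20:00.
Viktor ∩ Ulla: 07:00-10:10, 10:15-11:35, 15:20-16:40.
Viktor ∩ Ulla ∩ Leo: 07:10-10:10, 10:15-11:05, 15:20-16:40.
Viktor ∩ Ulla ∩ Leo ∩ Luca: 07:10-08:40, 09:25-10:10, 15:20-16:40.
Viktor ∩ Ulla ∩ Leo ∩ Luca ∩ Wei: 07:10-08:40, 09:25-10:10, 15:20-16:40.
Those are the intersection windows.
Summing the common windows: 90 + 45 + 80 = 215 minutes.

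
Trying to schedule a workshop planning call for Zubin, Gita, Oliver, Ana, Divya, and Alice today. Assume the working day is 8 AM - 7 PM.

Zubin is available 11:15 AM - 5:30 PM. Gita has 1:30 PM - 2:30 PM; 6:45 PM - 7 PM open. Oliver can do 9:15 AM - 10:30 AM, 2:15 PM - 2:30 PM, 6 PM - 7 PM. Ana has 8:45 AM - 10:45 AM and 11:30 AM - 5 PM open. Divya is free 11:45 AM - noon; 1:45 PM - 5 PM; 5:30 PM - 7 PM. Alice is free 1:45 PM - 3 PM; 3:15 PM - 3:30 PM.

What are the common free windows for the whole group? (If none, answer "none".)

14:15-14:30

Zubin ∩ Gita: 13:30-14:30.
Zubin ∩ Gita ∩ Oliver: 14:15-14:30.
Zubin ∩ Gita ∩ Oliver ∩ Ana: 14:15-14:30.
Zubin ∩ Gita ∩ Oliver ∩ Ana ∩ Divya: 14:15-14:30.
Zubin ∩ Gita ∩ Oliver ∩ Ana ∩ Divya ∩ Alice: 14:15-14:30.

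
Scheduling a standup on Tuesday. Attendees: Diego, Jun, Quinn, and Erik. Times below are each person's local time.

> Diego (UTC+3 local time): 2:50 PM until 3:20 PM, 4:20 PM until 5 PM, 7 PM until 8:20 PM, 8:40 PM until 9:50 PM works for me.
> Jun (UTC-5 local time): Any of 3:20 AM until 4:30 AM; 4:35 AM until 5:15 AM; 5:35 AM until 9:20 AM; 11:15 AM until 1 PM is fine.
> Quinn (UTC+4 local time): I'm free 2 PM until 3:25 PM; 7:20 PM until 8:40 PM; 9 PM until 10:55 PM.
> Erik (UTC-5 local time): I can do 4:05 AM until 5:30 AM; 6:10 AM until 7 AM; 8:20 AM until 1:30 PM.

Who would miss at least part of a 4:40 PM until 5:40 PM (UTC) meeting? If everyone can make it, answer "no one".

Diego, Quinn

Diego in UTC: 11:50-12:20, 13:20-14:00, 16:00-17:20, 17:40-18:50 (subtract 3h to convert from UTC+3).
Jun in UTC: 08:20-09:30, 09:35-10:15, 10:35-14:20, 16:15-18:00 (add 5h to convert from UTC-5).
Quinn in UTC: 10:00-11:25, 15:20-16:40, 17:00-18:55 (subtract 4h to convert from UTC+4).
Erik in UTC: 09:05-10:30, 11:10-12:00, 13:20-18:30 (add 5h to convert from UTC-5).
Diego: not fully free for 16:40-17:40. Jun: free for 16:40-17:40. Quinn: not fully free for 16:40-17:40. Erik: free for 16:40-17:40.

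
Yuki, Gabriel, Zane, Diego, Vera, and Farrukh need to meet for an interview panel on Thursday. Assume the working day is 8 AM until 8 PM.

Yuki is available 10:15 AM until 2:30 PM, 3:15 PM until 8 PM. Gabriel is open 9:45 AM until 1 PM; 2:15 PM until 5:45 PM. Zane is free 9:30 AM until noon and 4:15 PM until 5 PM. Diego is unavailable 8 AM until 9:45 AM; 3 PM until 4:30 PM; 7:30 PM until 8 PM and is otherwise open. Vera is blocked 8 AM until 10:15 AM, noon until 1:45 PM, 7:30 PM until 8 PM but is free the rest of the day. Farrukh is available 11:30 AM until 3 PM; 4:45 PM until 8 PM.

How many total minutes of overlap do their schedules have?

Yuki free: 10:15-14:30, 15:15-20:00.
Gabriel free: 09:45-13:00, 14:15-17:45.
Zane free: 09:30-12:00, 16:15-17:00.
Diego free: 09:45-15:00, 16:30-19:30 (invert busy blocks within the working day).
Vera free: 10:15-12:00, 13:45-19:30 (invert busy blocks within the working day).
Farrukh free: 11:30-15:00, 16:45-20:00.
Yuki ∩ Gabriel: 10:15-13:00, 14:15-14:30, 15:15-17:45.
Yuki ∩ Gabriel ∩ Zane: 10:15-12:00, 16:15-17:00.
Yuki ∩ Gabriel ∩ Zane ∩ Diego: 10:15-12:00, 16:30-17:00.
Yuki ∩ Gabriel ∩ Zane ∩ Diego ∩ Vera: 10:15-12:00, 16:30-17:00.
Yuki ∩ Gabriel ∩ Zane ∩ Diego ∩ Vera ∩ Farrukh: 11:30-12:00, 16:45-17:00.
Summing the common windows: 30 + 15 = 45 minutes.

45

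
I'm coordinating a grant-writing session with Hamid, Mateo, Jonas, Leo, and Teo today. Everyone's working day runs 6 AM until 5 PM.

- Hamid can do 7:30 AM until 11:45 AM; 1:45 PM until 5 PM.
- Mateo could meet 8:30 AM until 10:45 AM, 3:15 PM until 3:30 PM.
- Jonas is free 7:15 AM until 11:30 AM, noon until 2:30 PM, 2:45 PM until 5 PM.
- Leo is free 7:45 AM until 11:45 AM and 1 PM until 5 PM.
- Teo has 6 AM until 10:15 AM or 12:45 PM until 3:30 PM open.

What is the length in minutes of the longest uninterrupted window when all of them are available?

Hamid ∩ Mateo: 08:30-10:45, 15:15-15:30.
Hamid ∩ Mateo ∩ Jonas: 08:30-10:45, 15:15-15:30.
Hamid ∩ Mateo ∩ Jonas ∩ Leo: 08:30-10:45, 15:15-15:30.
Hamid ∩ Mateo ∩ Jonas ∩ Leo ∩ Teo: 08:30-10:15, 15:15-15:30.
The longest is 08:30-10:15 at 105 minutes.

105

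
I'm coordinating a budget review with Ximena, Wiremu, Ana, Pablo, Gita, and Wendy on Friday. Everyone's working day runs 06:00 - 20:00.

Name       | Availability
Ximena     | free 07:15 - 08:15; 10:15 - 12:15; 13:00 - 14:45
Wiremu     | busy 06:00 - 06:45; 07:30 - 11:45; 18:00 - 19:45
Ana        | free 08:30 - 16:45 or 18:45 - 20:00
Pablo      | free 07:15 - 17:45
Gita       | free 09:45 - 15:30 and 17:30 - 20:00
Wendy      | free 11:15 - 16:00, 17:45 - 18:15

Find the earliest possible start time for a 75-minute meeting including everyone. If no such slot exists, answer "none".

Ximena free: 07:15-08:15, 10:15-12:15, 13:00-14:45.
Wiremu free: 06:45-07:30, 11:45-18:00, 19:45-20:00 (invert busy blocks within the working day).
Ana free: 08:30-16:45, 18:45-20:00.
Pablo free: 07:15-17:45.
Gita free: 09:45-15:30, 17:30-20:00.
Wendy free: 11:15-16:00, 17:45-18:15.
Ximena ∩ Wiremu: 07:15-07:30, 11:45-12:15, 13:00-14:45.
Ximena ∩ Wiremu ∩ Ana: 11:45-12:15, 13:00-14:45.
Ximena ∩ Wiremu ∩ Ana ∩ Pablo: 11:45-12:15, 13:00-14:45.
Ximena ∩ Wiremu ∩ Ana ∩ Pablo ∩ Gita: 11:45-12:15, 13:00-14:45.
Ximena ∩ Wiremu ∩ Ana ∩ Pablo ∩ Gita ∩ Wendy: 11:45-12:15, 13:00-14:45.
The first common window of at least 75 minutes is 13:00-14:45, so the earliest start is 13:00.

13:00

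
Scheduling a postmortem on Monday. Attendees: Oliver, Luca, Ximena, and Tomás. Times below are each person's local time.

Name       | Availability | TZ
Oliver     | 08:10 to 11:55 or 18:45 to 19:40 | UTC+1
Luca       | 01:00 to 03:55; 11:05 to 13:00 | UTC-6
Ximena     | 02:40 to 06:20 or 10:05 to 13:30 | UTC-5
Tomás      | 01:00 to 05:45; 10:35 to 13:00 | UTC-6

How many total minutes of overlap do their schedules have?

Oliver in UTC: 07:10-10:55, 17:45-18:40 (subtract 1h to convert from UTC+1).
Luca in UTC: 07:00-09:55, 17:05-19:00 (add 6h to convert from UTC-6).
Ximena in UTC: 07:40-11:20, 15:05-18:30 (add 5h to convert from UTC-5).
Tomás in UTC: 07:00-11:45, 16:35-19:00 (add 6h to convert from UTC-6).
Oliver ∩ Luca: 07:10-09:55, 17:45-18:40.
Oliver ∩ Luca ∩ Ximena: 07:40-09:55, 17:45-18:30.
Oliver ∩ Luca ∩ Ximena ∩ Tomás: 07:40-09:55, 17:45-18:30.
Those are the intersection windows.
Summing the common windows: 135 + 45 = 180 minutes.

180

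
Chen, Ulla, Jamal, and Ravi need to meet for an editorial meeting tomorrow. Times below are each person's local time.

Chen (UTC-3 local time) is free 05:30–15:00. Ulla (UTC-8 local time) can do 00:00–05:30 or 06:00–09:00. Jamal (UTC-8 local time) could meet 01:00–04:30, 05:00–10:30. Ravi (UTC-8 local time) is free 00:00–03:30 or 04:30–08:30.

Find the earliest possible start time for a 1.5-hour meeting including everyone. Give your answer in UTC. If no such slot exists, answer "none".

09:00

Chen in UTC: 08:30-18:00 (add 3h to convert from UTC-3).
Ulla in UTC: 08:00-13:30, 14:00-17:00 (add 8h to convert from UTC-8).
Jamal in UTC: 09:00-12:30, 13:00-18:30 (add 8h to convert from UTC-8).
Ravi in UTC: 08:00-11:30, 12:30-16:30 (add 8h to convert from UTC-8).
Chen ∩ Ulla: 08:30-13:30, 14:00-17:00.
Chen ∩ Ulla ∩ Jamal: 09:00-12:30, 13:00-13:30, 14:00-17:00.
Chen ∩ Ulla ∩ Jamal ∩ Ravi: 09:00-11:30, 13:00-13:30, 14:00-16:30.
The first common window of at least 90 minutes is 09:00-11:30, so the earliest start is 09:00.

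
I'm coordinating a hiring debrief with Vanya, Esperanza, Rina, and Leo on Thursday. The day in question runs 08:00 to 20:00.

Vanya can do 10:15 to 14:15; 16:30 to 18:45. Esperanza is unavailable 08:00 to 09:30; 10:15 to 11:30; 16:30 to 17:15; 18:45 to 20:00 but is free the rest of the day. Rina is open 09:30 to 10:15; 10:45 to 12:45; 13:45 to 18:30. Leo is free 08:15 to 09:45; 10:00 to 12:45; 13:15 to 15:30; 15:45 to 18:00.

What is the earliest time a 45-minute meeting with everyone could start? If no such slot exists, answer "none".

11:30

Vanya free: 10:15-14:15, 16:30-18:45.
Esperanza free: 09:30-10:15, 11:30-16:30, 17:15-18:45 (invert busy blocks within the working day).
Rina free: 09:30-10:15, 10:45-12:45, 13:45-18:30.
Leo free: 08:15-09:45, 10:00-12:45, 13:15-15:30, 15:45-18:00.
Vanya ∩ Esperanza: 11:30-14:15, 17:15-18:45.
Vanya ∩ Esperanza ∩ Rina: 11:30-12:45, 13:45-14:15, 17:15-18:30.
Vanya ∩ Esperanza ∩ Rina ∩ Leo: 11:30-12:45, 13:45-14:15, 17:15-18:00.
So the common availability across everyone is 11:30-12:45, 13:45-14:15, 17:15-18:00.
The first common window of at least 45 minutes is 11:30-12:45, so the earliest start is 11:30.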